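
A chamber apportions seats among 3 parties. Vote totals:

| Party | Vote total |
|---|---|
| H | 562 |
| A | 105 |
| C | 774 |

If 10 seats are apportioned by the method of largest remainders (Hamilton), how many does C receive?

The standard divisor is 1441/10 ≈ 144.1.
Standard quotas: H 3.900, A 0.729, C 5.371.
Lower quotas: H 3, A 0, C 5 (sum 8, leaving 2 seats).
Remainders in descending order: H 0.900, A 0.729, C 0.371.
Largest remainders: H, A receive the extra seats.
C receives 5.

5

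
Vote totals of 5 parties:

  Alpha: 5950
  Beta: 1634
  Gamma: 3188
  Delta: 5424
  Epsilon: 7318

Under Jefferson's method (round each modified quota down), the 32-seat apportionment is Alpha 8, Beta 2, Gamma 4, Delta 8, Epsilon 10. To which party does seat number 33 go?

Priority for the next seat is population ÷ (current seats + 1).
Priorities: Alpha 661.111, Beta 544.667, Gamma 637.600, Delta 602.667, Epsilon 665.273.
Highest priority: Epsilon.

Epsilon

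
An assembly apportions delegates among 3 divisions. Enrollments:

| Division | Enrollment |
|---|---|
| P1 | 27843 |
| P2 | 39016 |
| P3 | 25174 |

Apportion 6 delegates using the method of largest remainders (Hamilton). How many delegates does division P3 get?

2

The standard divisor is 92033/6 ≈ 15338.833.
Standard quotas: P1 1.8152, P2 2.5436, P3 1.6412.
Lower quotas: P1 1, P2 2, P3 1 (sum 4, leaving 2 seats).
Remainders in descending order: P1 0.8152, P3 0.6412, P2 0.5436.
Largest remainders: P1, P3 receive the extra seats.
P3 receives 2.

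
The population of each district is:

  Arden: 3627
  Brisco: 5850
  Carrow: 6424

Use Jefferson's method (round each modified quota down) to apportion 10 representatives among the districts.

Arden 2; Brisco 4; Carrow 4

Standard divisor 15901/10 ≈ 1590.1; standard quotas: Arden 2.281, Brisco 3.679, Carrow 4.040.
Rounding down gives 2, 3, 4 = 9 seats, so the divisor must be adjusted.
With modified divisor 1400: modified quotas Arden 2.591, Brisco 4.179, Carrow 4.589.
Rounding down: Arden 2, Brisco 4, Carrow 4 (total 10).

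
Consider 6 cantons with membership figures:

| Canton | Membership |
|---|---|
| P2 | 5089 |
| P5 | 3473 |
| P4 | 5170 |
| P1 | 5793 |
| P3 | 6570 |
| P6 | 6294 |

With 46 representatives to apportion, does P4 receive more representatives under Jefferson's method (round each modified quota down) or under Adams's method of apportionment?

Adams

Jefferson: P2 7, P5 5, P4 7, P1 8, P3 10, P6 9.
Adams: P2 7, P5 5, P4 8, P1 8, P3 9, P6 9.
P4 gets 7 under Jefferson and 8 under Adams.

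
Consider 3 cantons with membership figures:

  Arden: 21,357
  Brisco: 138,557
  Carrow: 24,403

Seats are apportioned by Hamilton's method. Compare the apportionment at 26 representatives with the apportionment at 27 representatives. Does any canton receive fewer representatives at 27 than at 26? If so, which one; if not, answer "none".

none

At 26 seats: Arden 3, Brisco 20, Carrow 3.
At 27 seats: Arden 3, Brisco 20, Carrow 4.
No canton's allocation decreased.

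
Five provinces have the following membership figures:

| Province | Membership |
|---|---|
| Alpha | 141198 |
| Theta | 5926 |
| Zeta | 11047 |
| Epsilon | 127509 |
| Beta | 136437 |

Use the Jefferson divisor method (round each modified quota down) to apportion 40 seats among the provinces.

Alpha 14, Theta 0, Zeta 1, Epsilon 12, Beta 13

Standard divisor 422117/40 ≈ 10552.925; standard quotas: Alpha 13.380, Theta 0.562, Zeta 1.047, Epsilon 12.083, Beta 12.929.
Rounding down gives 13, 0, 1, 12, 12 = 38 seats, so the divisor must be adjusted.
With modified divisor 9900: modified quotas Alpha 14.262, Theta 0.599, Zeta 1.116, Epsilon 12.880, Beta 13.782.
Rounding down: Alpha 14, Theta 0, Zeta 1, Epsilon 12, Beta 13 (total 40).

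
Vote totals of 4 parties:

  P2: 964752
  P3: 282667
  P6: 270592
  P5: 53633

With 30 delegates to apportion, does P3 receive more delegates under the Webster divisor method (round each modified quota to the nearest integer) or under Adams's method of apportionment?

Adams

Webster: P2 19, P3 5, P6 5, P5 1.
Adams: P2 18, P3 6, P6 5, P5 1.
P3 gets 5 under Webster and 6 under Adams.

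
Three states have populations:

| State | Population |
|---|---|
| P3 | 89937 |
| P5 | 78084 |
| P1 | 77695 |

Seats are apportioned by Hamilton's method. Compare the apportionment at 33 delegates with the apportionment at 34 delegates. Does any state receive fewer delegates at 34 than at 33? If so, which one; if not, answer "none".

none

At 33 seats: P3 12, P5 11, P1 10.
At 34 seats: P3 12, P5 11, P1 11.
No state's allocation decreased.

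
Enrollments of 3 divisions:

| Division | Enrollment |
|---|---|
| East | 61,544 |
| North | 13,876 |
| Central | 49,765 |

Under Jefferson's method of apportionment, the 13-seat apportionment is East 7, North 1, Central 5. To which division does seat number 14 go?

Priority for the next seat is population ÷ (current seats + 1).
Priorities: East 7693.000, North 6938.000, Central 8294.167.
Highest priority: Central.

Central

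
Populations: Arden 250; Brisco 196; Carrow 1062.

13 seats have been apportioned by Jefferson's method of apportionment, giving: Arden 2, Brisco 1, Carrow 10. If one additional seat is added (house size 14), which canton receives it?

Brisco

Priority for the next seat is population ÷ (current seats + 1).
Priorities: Arden 83.333, Brisco 98.000, Carrow 96.545.
Highest priority: Brisco.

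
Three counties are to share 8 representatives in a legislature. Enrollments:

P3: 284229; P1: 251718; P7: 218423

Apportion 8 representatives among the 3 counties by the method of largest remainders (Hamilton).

Standard divisor: 754370 ÷ 8 ≈ 94296.25.
Standard quotas: P3 3.0142, P1 2.6694, P7 2.3163.
Lower quotas: P3 3, P1 2, P7 2 (sum 7, leaving 1 seat).
Remainders in descending order: P1 0.6694, P7 0.3163, P3 0.0142.
The surplus seat goes to P1.

P3 3, P1 3, P7 2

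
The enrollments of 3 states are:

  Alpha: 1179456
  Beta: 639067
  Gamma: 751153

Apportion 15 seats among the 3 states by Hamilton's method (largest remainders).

Alpha=7, Beta=4, Gamma=4

Total 2569676; standard divisor 2569676/15 ≈ 171311.733.
Standard quotas: Alpha 6.8849, Beta 3.7304, Gamma 4.3847.
Lower quotas: Alpha 6, Beta 3, Gamma 4 (sum 13, leaving 2 seats).
Remainders in descending order: Alpha 0.8849, Beta 0.7304, Gamma 0.3847.
The surplus seats go to Alpha, Beta.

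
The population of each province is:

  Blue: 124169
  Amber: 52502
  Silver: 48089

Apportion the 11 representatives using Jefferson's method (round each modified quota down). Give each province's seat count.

Blue 7, Amber 2, Silver 2

Standard divisor 224760/11 ≈ 20432.727; standard quotas: Blue 6.077, Amber 2.570, Silver 2.354.
Rounding down gives 6, 2, 2 = 10 seats, so the divisor must be adjusted.
With modified divisor 17620: modified quotas Blue 7.047, Amber 2.980, Silver 2.729.
Rounding down: Blue 7, Amber 2, Silver 2 (total 11).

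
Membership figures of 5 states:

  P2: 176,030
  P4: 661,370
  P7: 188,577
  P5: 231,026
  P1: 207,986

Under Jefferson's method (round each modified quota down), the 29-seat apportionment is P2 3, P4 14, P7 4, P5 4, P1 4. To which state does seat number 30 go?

P5

Priority for the next seat is population ÷ (current seats + 1).
Priorities: P2 44007.500, P4 44091.333, P7 37715.400, P5 46205.200, P1 41597.200.
Highest priority: P5.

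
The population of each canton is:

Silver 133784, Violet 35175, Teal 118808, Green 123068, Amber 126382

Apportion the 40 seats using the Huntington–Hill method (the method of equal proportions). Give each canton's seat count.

Silver=10, Violet=3, Teal=9, Green=9, Amber=9

With divisor 13662: modified quotas Silver 9.792, Violet 2.575, Teal 8.696, Green 9.008, Amber 9.251.
Geometric-mean thresholds: Silver √(9·10)=9.487, Violet √(2·3)=2.449, Teal √(8·9)=8.485, Green √(9·10)=9.487, Amber √(9·10)=9.487.
Each quota rounded against its threshold gives Silver 10, Violet 3, Teal 9, Green 9, Amber 9 (total 40).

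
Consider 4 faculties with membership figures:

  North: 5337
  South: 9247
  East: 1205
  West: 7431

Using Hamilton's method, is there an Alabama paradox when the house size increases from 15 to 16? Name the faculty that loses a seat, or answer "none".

none

At 15 seats: North 3, South 6, East 1, West 5.
At 16 seats: North 4, South 6, East 1, West 5.
No faculty's allocation decreased.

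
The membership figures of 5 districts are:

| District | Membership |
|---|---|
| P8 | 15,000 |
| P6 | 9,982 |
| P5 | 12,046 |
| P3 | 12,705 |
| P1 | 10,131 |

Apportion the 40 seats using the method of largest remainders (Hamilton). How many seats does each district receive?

P8=10; P6=7; P5=8; P3=8; P1=7

Total 59864; standard divisor 59864/40 ≈ 1496.6.
Standard quotas: P8 10.0227, P6 6.6698, P5 8.0489, P3 8.4892, P1 6.7693.
Lower quotas: P8 10, P6 6, P5 8, P3 8, P1 6 (sum 38, leaving 2 seats).
Remainders in descending order: P1 0.7693, P6 0.6698, P3 0.4892, P5 0.0489, P8 0.0227.
The surplus seats go to P1, P6.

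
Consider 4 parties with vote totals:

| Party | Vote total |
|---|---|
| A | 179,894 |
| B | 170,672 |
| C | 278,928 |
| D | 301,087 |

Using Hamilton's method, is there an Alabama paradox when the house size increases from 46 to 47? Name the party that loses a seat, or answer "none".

none

At 46 seats: A 9, B 8, C 14, D 15.
At 47 seats: A 9, B 9, C 14, D 15.
No party's allocation decreased.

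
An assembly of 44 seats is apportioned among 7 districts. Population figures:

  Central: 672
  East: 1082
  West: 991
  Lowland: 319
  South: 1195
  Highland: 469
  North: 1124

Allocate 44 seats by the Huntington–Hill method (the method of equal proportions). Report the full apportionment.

Central=5; East=8; West=7; Lowland=2; South=9; Highland=4; North=9

With divisor 132.45: modified quotas Central 5.074, East 8.169, West 7.482, Lowland 2.408, South 9.022, Highland 3.541, North 8.486.
Geometric-mean thresholds: Central √(5·6)=5.477, East √(8·9)=8.485, West √(7·8)=7.483, Lowland √(2·3)=2.449, South √(9·10)=9.487, Highland √(3·4)=3.464, North √(8·9)=8.485.
Each quota rounded against its threshold gives Central 5, East 8, West 7, Lowland 2, South 9, Highland 4, North 9 (total 44).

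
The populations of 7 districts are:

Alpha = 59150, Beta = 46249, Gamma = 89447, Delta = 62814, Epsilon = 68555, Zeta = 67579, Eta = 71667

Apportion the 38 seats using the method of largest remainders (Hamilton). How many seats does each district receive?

Standard divisor: 465461 ÷ 38 ≈ 12248.974.
Standard quotas: Alpha 4.8290, Beta 3.7757, Gamma 7.3024, Delta 5.1281, Epsilon 5.5968, Zeta 5.5171, Eta 5.8509.
Lower quotas: Alpha 4, Beta 3, Gamma 7, Delta 5, Epsilon 5, Zeta 5, Eta 5 (sum 34, leaving 4 seats).
Remainders in descending order: Eta 0.8509, Alpha 0.8290, Beta 0.7757, Epsilon 0.5968, Zeta 0.5171, Gamma 0.3024, Delta 0.1281.
Largest remainders: Eta, Alpha, Beta, Epsilon receive the extra seats.

Alpha: 5, Beta: 4, Gamma: 7, Delta: 5, Epsilon: 6, Zeta: 5, Eta: 6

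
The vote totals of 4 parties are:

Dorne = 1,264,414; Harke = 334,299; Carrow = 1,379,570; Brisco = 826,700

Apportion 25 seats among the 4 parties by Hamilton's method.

The standard divisor is 3804983/25 ≈ 152199.32.
Standard quotas: Dorne 8.3076, Harke 2.1965, Carrow 9.0642, Brisco 5.4317.
Lower quotas: Dorne 8, Harke 2, Carrow 9, Brisco 5 (sum 24, leaving 1 seat).
Remainders in descending order: Brisco 0.4317, Dorne 0.3076, Harke 0.1965, Carrow 0.0642.
The surplus seat goes to Brisco.

Dorne 8, Harke 2, Carrow 9, Brisco 6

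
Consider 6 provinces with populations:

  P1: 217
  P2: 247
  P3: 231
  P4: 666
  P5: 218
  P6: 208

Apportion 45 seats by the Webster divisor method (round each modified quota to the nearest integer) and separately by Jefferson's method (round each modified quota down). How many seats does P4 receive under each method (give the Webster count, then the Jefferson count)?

17 and 18

Webster: P1 5, P2 6, P3 6, P4 17, P5 6, P6 5.
Jefferson: P1 5, P2 6, P3 6, P4 18, P5 5, P6 5.
P4 gets 17 under Webster and 18 under Jefferson.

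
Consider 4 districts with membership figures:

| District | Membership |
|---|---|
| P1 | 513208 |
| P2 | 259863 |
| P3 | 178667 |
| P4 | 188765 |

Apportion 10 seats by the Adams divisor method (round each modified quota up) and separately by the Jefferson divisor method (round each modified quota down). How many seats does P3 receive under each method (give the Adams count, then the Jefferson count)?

2 and 1

Adams: P1 4, P2 2, P3 2, P4 2.
Jefferson: P1 5, P2 2, P3 1, P4 2.
P3 gets 2 under Adams and 1 under Jefferson.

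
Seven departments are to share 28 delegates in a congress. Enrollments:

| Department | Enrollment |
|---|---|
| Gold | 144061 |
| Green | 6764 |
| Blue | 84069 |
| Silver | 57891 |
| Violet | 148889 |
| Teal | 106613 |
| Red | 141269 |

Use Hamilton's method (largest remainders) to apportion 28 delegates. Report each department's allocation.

Total 689556; standard divisor 689556/28 = 24627.
Standard quotas: Gold 5.8497, Green 0.2747, Blue 3.4137, Silver 2.3507, Violet 6.0458, Teal 4.3291, Red 5.7363.
Lower quotas: Gold 5, Green 0, Blue 3, Silver 2, Violet 6, Teal 4, Red 5 (sum 25, leaving 3 seats).
Remainders in descending order: Gold 0.8497, Red 0.7363, Blue 0.4137, Silver 0.3507, Teal 0.3291, Green 0.2747, Violet 0.0458.
The surplus seats go to Gold, Red, Blue.

Gold=6; Green=0; Blue=4; Silver=2; Violet=6; Teal=4; Red=6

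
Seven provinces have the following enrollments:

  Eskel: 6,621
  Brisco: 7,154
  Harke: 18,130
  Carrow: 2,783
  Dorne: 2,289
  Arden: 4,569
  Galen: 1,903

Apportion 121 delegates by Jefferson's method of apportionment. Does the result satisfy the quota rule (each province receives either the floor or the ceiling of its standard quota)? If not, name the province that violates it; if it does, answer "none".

Harke

Standard quotas: Eskel 18.439, Brisco 19.923, Harke 50.490, Carrow 7.750, Dorne 6.375, Arden 12.724, Galen 5.300.
Jefferson allocation: Eskel 18, Brisco 20, Harke 52, Carrow 7, Dorne 6, Arden 13, Galen 5.
Harke has quota 50.490 (lower 50, upper 51) but receives 52 — outside the quota interval.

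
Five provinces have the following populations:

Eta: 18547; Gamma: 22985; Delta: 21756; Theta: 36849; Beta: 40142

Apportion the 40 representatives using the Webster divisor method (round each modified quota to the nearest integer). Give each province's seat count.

Eta 5, Gamma 7, Delta 6, Theta 11, Beta 11

Standard divisor 140279/40 ≈ 3506.975; standard quotas: Eta 5.289, Gamma 6.554, Delta 6.204, Theta 10.507, Beta 11.446.
Rounding to the nearest integer gives Eta 5, Gamma 7, Delta 6, Theta 11, Beta 11 — total 40, matching the house size, so no adjustment is needed.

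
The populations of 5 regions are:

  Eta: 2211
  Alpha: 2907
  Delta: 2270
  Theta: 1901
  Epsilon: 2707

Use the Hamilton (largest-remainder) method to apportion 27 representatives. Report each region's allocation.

Standard divisor: 11996 ÷ 27 ≈ 444.296.
Standard quotas: Eta 4.976, Alpha 6.543, Delta 5.109, Theta 4.279, Epsilon 6.093.
Lower quotas: Eta 4, Alpha 6, Delta 5, Theta 4, Epsilon 6 (sum 25, leaving 2 seats).
Remainders in descending order: Eta 0.976, Alpha 0.543, Theta 0.279, Delta 0.109, Epsilon 0.093.
The surplus seats go to Eta, Alpha.

Eta=5; Alpha=7; Delta=5; Theta=4; Epsilon=6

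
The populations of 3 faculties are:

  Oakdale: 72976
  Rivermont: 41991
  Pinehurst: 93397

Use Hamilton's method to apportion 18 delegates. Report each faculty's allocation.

Oakdale=6, Rivermont=4, Pinehurst=8

The standard divisor is 208364/18 ≈ 11575.778.
Standard quotas: Oakdale 6.3042, Rivermont 3.6275, Pinehurst 8.0683.
Lower quotas: Oakdale 6, Rivermont 3, Pinehurst 8 (sum 17, leaving 1 seat).
Remainders in descending order: Rivermont 0.6275, Oakdale 0.3042, Pinehurst 0.0683.
Largest remainder: Rivermont receives the extra seat.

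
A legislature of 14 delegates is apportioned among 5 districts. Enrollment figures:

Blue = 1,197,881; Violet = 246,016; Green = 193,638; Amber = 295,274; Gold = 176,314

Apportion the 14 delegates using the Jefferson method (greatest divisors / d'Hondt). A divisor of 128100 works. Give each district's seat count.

Blue 9, Violet 1, Green 1, Amber 2, Gold 1

With modified divisor 128100: modified quotas Blue 9.351, Violet 1.920, Green 1.512, Amber 2.305, Gold 1.376.
Rounding down: Blue 9, Violet 1, Green 1, Amber 2, Gold 1 (total 14).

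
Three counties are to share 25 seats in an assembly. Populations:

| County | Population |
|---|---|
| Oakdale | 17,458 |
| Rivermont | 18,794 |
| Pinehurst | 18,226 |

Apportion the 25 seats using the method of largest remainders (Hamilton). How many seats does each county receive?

Total 54478; standard divisor 54478/25 ≈ 2179.12.
Standard quotas: Oakdale 8.0115, Rivermont 8.6246, Pinehurst 8.3639.
Lower quotas: Oakdale 8, Rivermont 8, Pinehurst 8 (sum 24, leaving 1 seat).
Remainders in descending order: Rivermont 0.6246, Pinehurst 0.3639, Oakdale 0.0115.
The surplus seat goes to Rivermont.

Oakdale: 8, Rivermont: 9, Pinehurst: 8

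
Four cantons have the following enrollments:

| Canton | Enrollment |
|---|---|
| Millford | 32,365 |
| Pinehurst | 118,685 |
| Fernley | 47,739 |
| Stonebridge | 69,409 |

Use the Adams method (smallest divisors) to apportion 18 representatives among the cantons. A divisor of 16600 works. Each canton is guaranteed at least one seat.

With modified divisor 16600: modified quotas Millford 1.950, Pinehurst 7.150, Fernley 2.876, Stonebridge 4.181.
Rounding up: Millford 2, Pinehurst 8, Fernley 3, Stonebridge 5 (total 18).

Millford=2, Pinehurst=8, Fernley=3, Stonebridge=5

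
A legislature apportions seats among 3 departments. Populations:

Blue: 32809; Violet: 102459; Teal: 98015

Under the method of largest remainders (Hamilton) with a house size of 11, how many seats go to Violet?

5

Standard divisor: 233283 ÷ 11 ≈ 21207.545.
Standard quotas: Blue 1.5470, Violet 4.8313, Teal 4.6217.
Lower quotas: Blue 1, Violet 4, Teal 4 (sum 9, leaving 2 seats).
Remainders in descending order: Violet 0.8313, Teal 0.6217, Blue 0.5470.
Largest remainders: Violet, Teal receive the extra seats.
Violet receives 5.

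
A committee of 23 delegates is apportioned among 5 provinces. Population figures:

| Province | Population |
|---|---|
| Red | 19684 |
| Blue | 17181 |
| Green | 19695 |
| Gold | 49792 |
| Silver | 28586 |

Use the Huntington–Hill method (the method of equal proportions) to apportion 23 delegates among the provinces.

Red 3; Blue 3; Green 3; Gold 9; Silver 5

With divisor 5777: modified quotas Red 3.407, Blue 2.974, Green 3.409, Gold 8.619, Silver 4.948.
Geometric-mean thresholds: Red √(3·4)=3.464, Blue √(2·3)=2.449, Green √(3·4)=3.464, Gold √(8·9)=8.485, Silver √(4·5)=4.472.
Each quota rounded against its threshold gives Red 3, Blue 3, Green 3, Gold 9, Silver 5 (total 23).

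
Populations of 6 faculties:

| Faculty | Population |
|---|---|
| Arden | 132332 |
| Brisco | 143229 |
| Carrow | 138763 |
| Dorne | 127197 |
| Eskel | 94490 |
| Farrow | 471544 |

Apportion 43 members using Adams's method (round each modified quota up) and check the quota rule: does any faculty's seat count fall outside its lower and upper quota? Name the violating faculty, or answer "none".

Standard quotas: Arden 5.138, Brisco 5.561, Carrow 5.387, Dorne 4.938, Eskel 3.669, Farrow 18.307.
Adams allocation: Arden 5, Brisco 6, Carrow 6, Dorne 5, Eskel 4, Farrow 17.
Farrow has quota 18.307 (lower 18, upper 19) but receives 17 — outside the quota interval.

Farrow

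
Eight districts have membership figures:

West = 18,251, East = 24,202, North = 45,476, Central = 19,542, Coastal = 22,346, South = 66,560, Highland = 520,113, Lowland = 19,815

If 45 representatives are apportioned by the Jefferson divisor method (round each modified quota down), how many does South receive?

Standard divisor 736305/45 ≈ 16362.333; standard quotas: West 1.115, East 1.479, North 2.779, Central 1.194, Coastal 1.366, South 4.068, Highland 31.787, Lowland 1.211.
Rounding down gives 1, 1, 2, 1, 1, 4, 31, 1 = 42 seats, so the divisor must be adjusted.
With modified divisor 15269.7: modified quotas West 1.195, East 1.585, North 2.978, Central 1.280, Coastal 1.463, South 4.359, Highland 34.062, Lowland 1.298.
Rounding down: West 1, East 1, North 2, Central 1, Coastal 1, South 4, Highland 34, Lowland 1 (total 45).
South receives 4.

4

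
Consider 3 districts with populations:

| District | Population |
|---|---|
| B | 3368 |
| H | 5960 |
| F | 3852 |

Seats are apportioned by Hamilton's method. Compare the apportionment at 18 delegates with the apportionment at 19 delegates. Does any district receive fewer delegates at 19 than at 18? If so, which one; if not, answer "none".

At 18 seats: B 5, H 8, F 5.
At 19 seats: B 5, H 9, F 5.
No district's allocation decreased.

none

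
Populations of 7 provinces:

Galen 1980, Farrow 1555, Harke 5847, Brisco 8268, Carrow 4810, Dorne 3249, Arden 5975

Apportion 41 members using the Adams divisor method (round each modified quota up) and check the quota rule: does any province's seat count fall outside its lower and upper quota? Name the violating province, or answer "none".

Standard quotas: Galen 2.562, Farrow 2.012, Harke 7.566, Brisco 10.699, Carrow 6.224, Dorne 4.204, Arden 7.732.
Adams allocation: Galen 3, Farrow 2, Harke 8, Brisco 10, Carrow 6, Dorne 4, Arden 8.
Every allocation lies between the lower and upper quota.

none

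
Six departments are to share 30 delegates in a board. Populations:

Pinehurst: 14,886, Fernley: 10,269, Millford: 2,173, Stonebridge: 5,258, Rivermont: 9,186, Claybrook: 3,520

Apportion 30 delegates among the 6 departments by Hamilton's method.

The standard divisor is 45292/30 ≈ 1509.733.
Standard quotas: Pinehurst 9.8600, Fernley 6.8019, Millford 1.4393, Stonebridge 3.4827, Rivermont 6.0845, Claybrook 2.3315.
Lower quotas: Pinehurst 9, Fernley 6, Millford 1, Stonebridge 3, Rivermont 6, Claybrook 2 (sum 27, leaving 3 seats).
Remainders in descending order: Pinehurst 0.8600, Fernley 0.8019, Stonebridge 0.4827, Millford 0.4393, Claybrook 0.3315, Rivermont 0.0845.
Largest remainders: Pinehurst, Fernley, Stonebridge receive the extra seats.

Pinehurst: 10; Fernley: 7; Millford: 1; Stonebridge: 4; Rivermont: 6; Claybrook: 2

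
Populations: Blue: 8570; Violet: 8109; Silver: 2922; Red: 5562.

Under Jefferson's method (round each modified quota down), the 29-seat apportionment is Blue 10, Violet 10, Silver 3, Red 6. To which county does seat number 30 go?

Red

Priority for the next seat is population ÷ (current seats + 1).
Priorities: Blue 779.091, Violet 737.182, Silver 730.500, Red 794.571.
Highest priority: Red.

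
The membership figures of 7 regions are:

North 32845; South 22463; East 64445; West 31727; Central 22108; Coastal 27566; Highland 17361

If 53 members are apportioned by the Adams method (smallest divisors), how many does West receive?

Standard divisor 218515/53 ≈ 4122.925; standard quotas: North 7.966, South 5.448, East 15.631, West 7.695, Central 5.362, Coastal 6.686, Highland 4.211.
Rounding up gives 8, 6, 16, 8, 6, 7, 5 = 56 seats, so the divisor must be adjusted.
With modified divisor 4460: modified quotas North 7.364, South 5.037, East 14.450, West 7.114, Central 4.957, Coastal 6.181, Highland 3.893.
Rounding up: North 8, South 6, East 15, West 8, Central 5, Coastal 7, Highland 4 (total 53).
West receives 8.

8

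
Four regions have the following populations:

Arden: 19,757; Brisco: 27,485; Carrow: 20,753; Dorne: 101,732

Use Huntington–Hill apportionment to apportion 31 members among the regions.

With divisor 5602: modified quotas Arden 3.527, Brisco 4.906, Carrow 3.705, Dorne 18.160.
Geometric-mean thresholds: Arden √(3·4)=3.464, Brisco √(4·5)=4.472, Carrow √(3·4)=3.464, Dorne √(18·19)=18.493.
Each quota rounded against its threshold gives Arden 4, Brisco 5, Carrow 4, Dorne 18 (total 31).

Arden 4; Brisco 5; Carrow 4; Dorne 18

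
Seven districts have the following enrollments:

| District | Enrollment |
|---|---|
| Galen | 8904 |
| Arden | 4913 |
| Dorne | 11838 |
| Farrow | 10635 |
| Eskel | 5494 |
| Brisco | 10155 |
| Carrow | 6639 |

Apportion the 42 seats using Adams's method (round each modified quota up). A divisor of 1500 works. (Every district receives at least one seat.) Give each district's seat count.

Galen 6, Arden 4, Dorne 8, Farrow 8, Eskel 4, Brisco 7, Carrow 5

With modified divisor 1500: modified quotas Galen 5.936, Arden 3.275, Dorne 7.892, Farrow 7.090, Eskel 3.663, Brisco 6.770, Carrow 4.426.
Rounding up: Galen 6, Arden 4, Dorne 8, Farrow 8, Eskel 4, Brisco 7, Carrow 5 (total 42).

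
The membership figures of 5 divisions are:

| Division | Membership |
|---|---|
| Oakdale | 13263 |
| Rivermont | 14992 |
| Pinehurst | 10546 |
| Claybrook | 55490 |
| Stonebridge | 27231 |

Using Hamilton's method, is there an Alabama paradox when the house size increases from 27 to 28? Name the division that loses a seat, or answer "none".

Pinehurst

At 27 seats: Oakdale 3, Rivermont 3, Pinehurst 3, Claybrook 12, Stonebridge 6.
At 28 seats: Oakdale 3, Rivermont 4, Pinehurst 2, Claybrook 13, Stonebridge 6.
Pinehurst drops from 3 to 2.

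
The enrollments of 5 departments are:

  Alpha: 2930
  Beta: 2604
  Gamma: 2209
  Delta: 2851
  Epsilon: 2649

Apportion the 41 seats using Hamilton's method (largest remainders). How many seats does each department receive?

Standard divisor: 13243 ÷ 41 = 323.
Standard quotas: Alpha 9.071, Beta 8.062, Gamma 6.839, Delta 8.827, Epsilon 8.201.
Lower quotas: Alpha 9, Beta 8, Gamma 6, Delta 8, Epsilon 8 (sum 39, leaving 2 seats).
Remainders in descending order: Gamma 0.839, Delta 0.827, Epsilon 0.201, Alpha 0.071, Beta 0.062.
The surplus seats go to Gamma, Delta.

Alpha 9, Beta 8, Gamma 7, Delta 9, Epsilon 8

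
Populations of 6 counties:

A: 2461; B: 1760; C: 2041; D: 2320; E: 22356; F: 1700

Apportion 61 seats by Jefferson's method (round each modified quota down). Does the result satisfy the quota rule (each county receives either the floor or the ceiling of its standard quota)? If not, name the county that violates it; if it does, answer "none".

Standard quotas: A 4.600, B 3.289, C 3.815, D 4.336, E 41.783, F 3.177.
Jefferson allocation: A 4, B 3, C 4, D 4, E 43, F 3.
E has quota 41.783 (lower 41, upper 42) but receives 43 — outside the quota interval.

E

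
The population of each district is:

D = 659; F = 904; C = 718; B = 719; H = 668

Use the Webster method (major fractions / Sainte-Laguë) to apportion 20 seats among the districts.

D 3, F 5, C 4, B 4, H 4

Standard divisor 3668/20 ≈ 183.4; standard quotas: D 3.593, F 4.929, C 3.915, B 3.920, H 3.642.
Rounding to the nearest integer gives 4, 5, 4, 4, 4 = 21 seats, so the divisor must be adjusted.
With modified divisor 189.6: modified quotas D 3.476, F 4.768, C 3.787, B 3.792, H 3.523.
Rounding to the nearest integer: D 3, F 5, C 4, B 4, H 4 (total 20).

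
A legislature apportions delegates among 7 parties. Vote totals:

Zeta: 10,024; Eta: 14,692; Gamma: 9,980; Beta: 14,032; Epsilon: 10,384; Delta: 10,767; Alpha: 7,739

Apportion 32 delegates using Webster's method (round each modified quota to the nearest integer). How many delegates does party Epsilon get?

Standard divisor 77618/32 ≈ 2425.562; standard quotas: Zeta 4.133, Eta 6.057, Gamma 4.115, Beta 5.785, Epsilon 4.281, Delta 4.439, Alpha 3.191.
Rounding to the nearest integer gives 4, 6, 4, 6, 4, 4, 3 = 31 seats, so the divisor must be adjusted.
With modified divisor 2350: modified quotas Zeta 4.266, Eta 6.252, Gamma 4.247, Beta 5.971, Epsilon 4.419, Delta 4.582, Alpha 3.293.
Rounding to the nearest integer: Zeta 4, Eta 6, Gamma 4, Beta 6, Epsilon 4, Delta 5, Alpha 3 (total 32).
Epsilon receives 4.

4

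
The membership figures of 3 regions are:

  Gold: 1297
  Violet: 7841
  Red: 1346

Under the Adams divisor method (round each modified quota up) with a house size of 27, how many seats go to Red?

Standard divisor 10484/27 ≈ 388.296; standard quotas: Gold 3.340, Violet 20.193, Red 3.466.
Rounding up gives 4, 21, 4 = 29 seats, so the divisor must be adjusted.
With modified divisor 420: modified quotas Gold 3.088, Violet 18.669, Red 3.205.
Rounding up: Gold 4, Violet 19, Red 4 (total 27).
Red receives 4.

4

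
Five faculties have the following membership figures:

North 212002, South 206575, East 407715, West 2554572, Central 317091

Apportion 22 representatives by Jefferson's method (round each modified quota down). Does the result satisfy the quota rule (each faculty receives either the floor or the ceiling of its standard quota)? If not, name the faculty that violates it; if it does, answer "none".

none

Standard quotas: North 1.261, South 1.229, East 2.426, West 15.198, Central 1.886.
Jefferson allocation: North 1, South 1, East 2, West 16, Central 2.
Every allocation lies between the lower and upper quota.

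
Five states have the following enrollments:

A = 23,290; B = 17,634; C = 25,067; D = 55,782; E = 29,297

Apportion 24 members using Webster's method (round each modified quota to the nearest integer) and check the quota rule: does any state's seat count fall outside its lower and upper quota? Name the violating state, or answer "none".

Standard quotas: A 3.700, B 2.801, C 3.982, D 8.862, E 4.654.
Webster allocation: A 4, B 3, C 4, D 9, E 4.
Every allocation lies between the lower and upper quota.

none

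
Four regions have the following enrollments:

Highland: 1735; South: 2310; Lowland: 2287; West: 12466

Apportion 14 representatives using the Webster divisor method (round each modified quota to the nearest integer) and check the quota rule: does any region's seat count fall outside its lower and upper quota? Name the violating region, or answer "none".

none

Standard quotas: Highland 1.292, South 1.720, Lowland 1.703, West 9.284.
Webster allocation: Highland 1, South 2, Lowland 2, West 9.
Every allocation lies between the lower and upper quota.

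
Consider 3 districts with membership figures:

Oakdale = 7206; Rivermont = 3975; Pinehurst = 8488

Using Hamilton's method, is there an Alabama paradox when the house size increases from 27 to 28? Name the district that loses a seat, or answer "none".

none

At 27 seats: Oakdale 10, Rivermont 5, Pinehurst 12.
At 28 seats: Oakdale 10, Rivermont 6, Pinehurst 12.
No district's allocation decreased.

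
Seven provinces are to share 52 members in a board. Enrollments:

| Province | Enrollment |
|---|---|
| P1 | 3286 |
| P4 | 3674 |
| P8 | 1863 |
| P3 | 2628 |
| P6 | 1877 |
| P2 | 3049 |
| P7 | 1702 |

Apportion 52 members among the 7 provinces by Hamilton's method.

The standard divisor is 18079/52 ≈ 347.673.
Standard quotas: P1 9.451, P4 10.567, P8 5.358, P3 7.559, P6 5.399, P2 8.770, P7 4.895.
Lower quotas: P1 9, P4 10, P8 5, P3 7, P6 5, P2 8, P7 4 (sum 48, leaving 4 seats).
Remainders in descending order: P7 0.895, P2 0.770, P4 0.567, P3 0.559, P1 0.451, P6 0.399, P8 0.358.
The surplus seats go to P7, P2, P4, P3.

P1: 9, P4: 11, P8: 5, P3: 8, P6: 5, P2: 9, P7: 5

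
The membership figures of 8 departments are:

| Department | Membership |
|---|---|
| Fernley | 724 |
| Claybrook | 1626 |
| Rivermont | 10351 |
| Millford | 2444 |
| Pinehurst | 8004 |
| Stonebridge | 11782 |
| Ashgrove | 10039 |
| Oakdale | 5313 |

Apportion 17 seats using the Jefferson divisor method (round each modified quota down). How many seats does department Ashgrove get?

Standard divisor 50283/17 ≈ 2957.824; standard quotas: Fernley 0.245, Claybrook 0.550, Rivermont 3.500, Millford 0.826, Pinehurst 2.706, Stonebridge 3.983, Ashgrove 3.394, Oakdale 1.796.
Rounding down gives 0, 0, 3, 0, 2, 3, 3, 1 = 12 seats, so the divisor must be adjusted.
With modified divisor 2496.6: modified quotas Fernley 0.290, Claybrook 0.651, Rivermont 4.146, Millford 0.979, Pinehurst 3.206, Stonebridge 4.719, Ashgrove 4.021, Oakdale 2.128.
Rounding down: Fernley 0, Claybrook 0, Rivermont 4, Millford 0, Pinehurst 3, Stonebridge 4, Ashgrove 4, Oakdale 2 (total 17).
Ashgrove receives 4.

4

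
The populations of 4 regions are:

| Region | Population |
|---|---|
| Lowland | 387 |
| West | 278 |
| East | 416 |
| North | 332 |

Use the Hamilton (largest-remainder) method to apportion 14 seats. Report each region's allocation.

Lowland: 4, West: 3, East: 4, North: 3

Standard divisor: 1413 ÷ 14 ≈ 100.929.
Standard quotas: Lowland 3.834, West 2.754, East 4.122, North 3.289.
Lower quotas: Lowland 3, West 2, East 4, North 3 (sum 12, leaving 2 seats).
Remainders in descending order: Lowland 0.834, West 0.754, North 0.289, East 0.122.
Largest remainders: Lowland, West receive the extra seats.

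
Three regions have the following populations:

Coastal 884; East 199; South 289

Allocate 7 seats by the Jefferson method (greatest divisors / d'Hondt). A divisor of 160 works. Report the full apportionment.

With modified divisor 160: modified quotas Coastal 5.525, East 1.244, South 1.806.
Rounding down: Coastal 5, East 1, South 1 (total 7).

Coastal 5, East 1, South 1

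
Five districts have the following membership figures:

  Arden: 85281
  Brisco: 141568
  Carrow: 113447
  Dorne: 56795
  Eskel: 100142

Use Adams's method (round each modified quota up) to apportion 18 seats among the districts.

Arden: 3; Brisco: 5; Carrow: 4; Dorne: 2; Eskel: 4

Standard divisor 497233/18 ≈ 27624.056; standard quotas: Arden 3.087, Brisco 5.125, Carrow 4.107, Dorne 2.056, Eskel 3.625.
Rounding up gives 4, 6, 5, 3, 4 = 22 seats, so the divisor must be adjusted.
With modified divisor 30900: modified quotas Arden 2.760, Brisco 4.581, Carrow 3.671, Dorne 1.838, Eskel 3.241.
Rounding up: Arden 3, Brisco 5, Carrow 4, Dorne 2, Eskel 4 (total 18).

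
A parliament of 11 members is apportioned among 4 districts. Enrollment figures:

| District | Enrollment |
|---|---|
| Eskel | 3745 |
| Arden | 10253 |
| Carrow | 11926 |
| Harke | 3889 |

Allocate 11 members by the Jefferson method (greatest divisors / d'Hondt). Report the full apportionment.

Standard divisor 29813/11 ≈ 2710.273; standard quotas: Eskel 1.382, Arden 3.783, Carrow 4.400, Harke 1.435.
Rounding down gives 1, 3, 4, 1 = 9 seats, so the divisor must be adjusted.
With modified divisor 2200: modified quotas Eskel 1.702, Arden 4.660, Carrow 5.421, Harke 1.768.
Rounding down: Eskel 1, Arden 4, Carrow 5, Harke 1 (total 11).

Eskel 1, Arden 4, Carrow 5, Harke 1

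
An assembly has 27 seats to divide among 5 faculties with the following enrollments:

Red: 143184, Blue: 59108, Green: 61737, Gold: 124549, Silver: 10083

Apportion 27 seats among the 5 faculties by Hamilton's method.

Red 10, Blue 4, Green 4, Gold 8, Silver 1

Standard divisor: 398661 ÷ 27 ≈ 14765.222.
Standard quotas: Red 9.6974, Blue 4.0032, Green 4.1812, Gold 8.4353, Silver 0.6829.
Lower quotas: Red 9, Blue 4, Green 4, Gold 8, Silver 0 (sum 25, leaving 2 seats).
Remainders in descending order: Red 0.6974, Silver 0.6829, Gold 0.4353, Green 0.1812, Blue 0.0032.
The surplus seats go to Red, Silver.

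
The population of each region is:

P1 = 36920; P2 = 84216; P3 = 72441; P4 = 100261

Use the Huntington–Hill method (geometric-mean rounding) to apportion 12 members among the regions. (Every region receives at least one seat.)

P1 2, P2 3, P3 3, P4 4

With divisor 25209: modified quotas P1 1.465, P2 3.341, P3 2.874, P4 3.977.
Geometric-mean thresholds: P1 √(1·2)=1.414, P2 √(3·4)=3.464, P3 √(2·3)=2.449, P4 √(3·4)=3.464.
Each quota rounded against its threshold gives P1 2, P2 3, P3 3, P4 4 (total 12).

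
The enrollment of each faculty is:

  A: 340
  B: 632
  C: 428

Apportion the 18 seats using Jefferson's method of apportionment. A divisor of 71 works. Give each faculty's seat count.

A 4, B 8, C 6

With modified divisor 71: modified quotas A 4.789, B 8.901, C 6.028.
Rounding down: A 4, B 8, C 6 (total 18).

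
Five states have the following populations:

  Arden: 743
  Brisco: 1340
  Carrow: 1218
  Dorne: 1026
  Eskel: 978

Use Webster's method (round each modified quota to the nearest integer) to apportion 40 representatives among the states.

Arden=6, Brisco=10, Carrow=9, Dorne=8, Eskel=7

Standard divisor 5305/40 ≈ 132.625; standard quotas: Arden 5.602, Brisco 10.104, Carrow 9.184, Dorne 7.736, Eskel 7.374.
Rounding to the nearest integer gives Arden 6, Brisco 10, Carrow 9, Dorne 8, Eskel 7 — total 40, matching the house size, so no adjustment is needed.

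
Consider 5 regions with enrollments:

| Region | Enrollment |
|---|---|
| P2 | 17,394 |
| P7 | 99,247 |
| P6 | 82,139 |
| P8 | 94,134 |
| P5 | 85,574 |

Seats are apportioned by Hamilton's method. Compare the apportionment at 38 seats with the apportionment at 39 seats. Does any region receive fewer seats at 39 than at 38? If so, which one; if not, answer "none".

At 38 seats: P2 2, P7 10, P6 8, P8 9, P5 9.
At 39 seats: P2 2, P7 10, P6 8, P8 10, P5 9.
No region's allocation decreased.

none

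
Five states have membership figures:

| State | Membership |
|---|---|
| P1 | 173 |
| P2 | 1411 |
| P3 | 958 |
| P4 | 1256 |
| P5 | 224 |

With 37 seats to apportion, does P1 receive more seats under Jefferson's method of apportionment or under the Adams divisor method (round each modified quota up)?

Adams

Jefferson: P1 1, P2 13, P3 9, P4 12, P5 2.
Adams: P1 2, P2 13, P3 9, P4 11, P5 2.
P1 gets 1 under Jefferson and 2 under Adams.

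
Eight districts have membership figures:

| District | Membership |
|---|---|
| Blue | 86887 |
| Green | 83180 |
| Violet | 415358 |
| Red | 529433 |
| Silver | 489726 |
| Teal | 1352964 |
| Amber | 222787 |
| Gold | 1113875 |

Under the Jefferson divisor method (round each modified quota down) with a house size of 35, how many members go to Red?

4

Standard divisor 4294210/35 ≈ 122691.714; standard quotas: Blue 0.708, Green 0.678, Violet 3.385, Red 4.315, Silver 3.992, Teal 11.027, Amber 1.816, Gold 9.079.
Rounding down gives 0, 0, 3, 4, 3, 11, 1, 9 = 31 seats, so the divisor must be adjusted.
With modified divisor 108600: modified quotas Blue 0.800, Green 0.766, Violet 3.825, Red 4.875, Silver 4.509, Teal 12.458, Amber 2.051, Gold 10.257.
Rounding down: Blue 0, Green 0, Violet 3, Red 4, Silver 4, Teal 12, Amber 2, Gold 10 (total 35).
Red receives 4.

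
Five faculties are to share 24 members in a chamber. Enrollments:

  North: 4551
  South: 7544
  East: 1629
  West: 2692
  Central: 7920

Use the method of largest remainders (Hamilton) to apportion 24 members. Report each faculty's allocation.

Standard divisor: 24336 ÷ 24 = 1014.
Standard quotas: North 4.4882, South 7.4398, East 1.6065, West 2.6548, Central 7.8107.
Lower quotas: North 4, South 7, East 1, West 2, Central 7 (sum 21, leaving 3 seats).
Remainders in descending order: Central 0.8107, West 0.6548, East 0.6065, North 0.4882, South 0.4398.
The surplus seats go to Central, West, East.

North: 4; South: 7; East: 2; West: 3; Central: 8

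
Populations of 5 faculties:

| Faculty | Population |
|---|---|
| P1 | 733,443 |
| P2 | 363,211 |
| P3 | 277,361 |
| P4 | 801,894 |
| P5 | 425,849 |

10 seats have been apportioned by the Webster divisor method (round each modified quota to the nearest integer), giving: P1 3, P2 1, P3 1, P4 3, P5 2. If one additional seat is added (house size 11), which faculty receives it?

Priority for the next seat is population ÷ (current seats + 0.5).
Priorities: P1 209555.143, P2 242140.667, P3 184907.333, P4 229112.571, P5 170339.600.
Highest priority: P2.

P2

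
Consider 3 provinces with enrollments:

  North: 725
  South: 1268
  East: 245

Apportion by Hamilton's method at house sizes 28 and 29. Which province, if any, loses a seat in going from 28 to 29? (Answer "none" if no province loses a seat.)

none

At 28 seats: North 9, South 16, East 3.
At 29 seats: North 9, South 17, East 3.
No province's allocation decreased.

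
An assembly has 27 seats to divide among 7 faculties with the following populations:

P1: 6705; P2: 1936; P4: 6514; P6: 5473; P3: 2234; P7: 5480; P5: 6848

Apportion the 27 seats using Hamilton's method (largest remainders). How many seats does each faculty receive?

Total 35190; standard divisor 35190/27 ≈ 1303.333.
Standard quotas: P1 5.1445, P2 1.4854, P4 4.9980, P6 4.1992, P3 1.7141, P7 4.2046, P5 5.2542.
Lower quotas: P1 5, P2 1, P4 4, P6 4, P3 1, P7 4, P5 5 (sum 24, leaving 3 seats).
Remainders in descending order: P4 0.9980, P3 0.7141, P2 0.4854, P5 0.2542, P7 0.2046, P6 0.1992, P1 0.1445.
Largest remainders: P4, P3, P2 receive the extra seats.

P1=5, P2=2, P4=5, P6=4, P3=2, P7=4, P5=5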